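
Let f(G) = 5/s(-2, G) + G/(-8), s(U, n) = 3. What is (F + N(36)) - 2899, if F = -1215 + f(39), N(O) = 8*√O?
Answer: -97661/24 ≈ -4069.2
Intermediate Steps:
f(G) = 5/3 - G/8 (f(G) = 5/3 + G/(-8) = 5*(⅓) + G*(-⅛) = 5/3 - G/8)
F = -29237/24 (F = -1215 + (5/3 - ⅛*39) = -1215 + (5/3 - 39/8) = -1215 - 77/24 = -29237/24 ≈ -1218.2)
(F + N(36)) - 2899 = (-29237/24 + 8*√36) - 2899 = (-29237/24 + 8*6) - 2899 = (-29237/24 + 48) - 2899 = -28085/24 - 2899 = -97661/24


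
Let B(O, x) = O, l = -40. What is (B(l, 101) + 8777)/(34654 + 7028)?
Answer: 8737/41682 ≈ 0.20961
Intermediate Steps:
(B(l, 101) + 8777)/(34654 + 7028) = (-40 + 8777)/(34654 + 7028) = 8737/41682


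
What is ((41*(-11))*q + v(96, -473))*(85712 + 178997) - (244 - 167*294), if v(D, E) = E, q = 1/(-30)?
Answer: -3635371331/30 ≈ -1.2118e+8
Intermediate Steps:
q = -1/30 ≈ -0.033333
((41*(-11))*q + v(96, -473))*(85712 + 178997) - (244 - 167*294) = ((41*(-11))*(-1/30) - 473)*(85712 + 178997) - (244 - 167*294) = (-451*(-1/30) - 473)*264709 - (244 - 49098) = (451/30 - 473)*264709 - 1*(-48854) = -13739/30*264709 + 48854 = -3636836951/30 + 48854 = -3635371331/30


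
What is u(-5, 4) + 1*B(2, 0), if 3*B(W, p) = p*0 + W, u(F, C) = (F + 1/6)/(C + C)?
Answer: 1/16 ≈ 0.062500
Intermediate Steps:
u(F, C) = (⅙ + F)/(2*C) (u(F, C) = (F + ⅙)/((2*C)) = (⅙ + F)*(1/(2*C)) = (⅙ + F)/(2*C))
B(W, p) = W/3 (B(W, p) = (p*0 + W)/3 = (0 + W)/3 = W/3)
u(-5, 4) + 1*B(2, 0) = (1/12)*(1 + 6*(-5))/4 + 1*((⅓)*2) = (1/12)*(¼)*(1 - 30) + 1*(⅔) = (1/12)*(¼)*(-29) + ⅔ = -29/48 + ⅔ = 1/16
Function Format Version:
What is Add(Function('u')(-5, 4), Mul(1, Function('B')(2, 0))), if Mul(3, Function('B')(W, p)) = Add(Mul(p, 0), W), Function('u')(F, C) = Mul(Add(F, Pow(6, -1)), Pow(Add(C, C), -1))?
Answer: Rational(1, 16) ≈ 0.062500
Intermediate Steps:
Function('u')(F, C) = Mul(Rational(1, 2), Pow(C, -1), Add(Rational(1, 6), F)) (Function('u')(F, C) = Mul(Add(F, Rational(1, 6)), Pow(Mul(2, C), -1)) = Mul(Add(Rational(1, 6), F), Mul(Rational(1, 2), Pow(C, -1))) = Mul(Rational(1, 2), Pow(C, -1), Add(Rational(1, 6), F)))
Function('B')(W, p) = Mul(Rational(1, 3), W) (Function('B')(W, p) = Mul(Rational(1, 3), Add(Mul(p, 0), W)) = Mul(Rational(1, 3), Add(0, W)) = Mul(Rational(1, 3), W))
Add(Function('u')(-5, 4), Mul(1, Function('B')(2, 0))) = Add(Mul(Rational(1, 12), Pow(4, -1), Add(1, Mul(6, -5))), Mul(1, Mul(Rational(1, 3), 2))) = Add(Mul(Rational(1, 12), Rational(1, 4), Add(1, -30)), Mul(1, Rational(2, 3))) = Add(Mul(Rational(1, 12), Rational(1, 4), -29), Rational(2, 3)) = Add(Rational(-29, 48), Rational(2, 3)) = Rational(1, 16)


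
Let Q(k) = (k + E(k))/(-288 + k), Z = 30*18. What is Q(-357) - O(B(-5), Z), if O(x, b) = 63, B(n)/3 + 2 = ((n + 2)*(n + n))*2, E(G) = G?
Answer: -13307/215 ≈ -61.893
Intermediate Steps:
Z = 540
Q(k) = 2*k/(-288 + k) (Q(k) = (k + k)/(-288 + k) = (2*k)/(-288 + k) = 2*k/(-288 + k))
B(n) = -6 + 12*n*(2 + n) (B(n) = -6 + 3*(((n + 2)*(n + n))*2) = -6 + 3*(((2 + n)*(2*n))*2) = -6 + 3*((2*n*(2 + n))*2) = -6 + 3*(4*n*(2 + n)) = -6 + 12*n*(2 + n))
Q(-357) - O(B(-5), Z) = 2*(-357)/(-288 - 357) - 1*63 = 2*(-357)/(-645) - 63 = 2*(-357)*(-1/645) - 63 = 238/215 - 63 = -13307/215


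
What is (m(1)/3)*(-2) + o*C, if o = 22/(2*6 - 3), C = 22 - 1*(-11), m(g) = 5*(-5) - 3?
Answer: 298/3 ≈ 99.333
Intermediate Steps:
m(g) = -28 (m(g) = -25 - 3 = -28)
C = 33 (C = 22 + 11 = 33)
o = 22/9 (o = 22/(12 - 3) = 22/9 ≈ 2.4444)
(m(1)/3)*(-2) + o*C = -28/3*(-2) + (22/9)*33 = -28*1/3*(-2) + 242/3 = -28/3*(-2) + 242/3 = 56/3 + 242/3 = 298/3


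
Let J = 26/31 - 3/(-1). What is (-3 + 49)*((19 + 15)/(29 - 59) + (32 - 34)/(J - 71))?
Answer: -264224/5205 ≈ -50.763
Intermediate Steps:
J = 119/31 (J = 26*(1/31) - 3*(-1) = 26/31 + 3 = 119/31 ≈ 3.8387)
(-3 + 49)*((19 + 15)/(29 - 59) + (32 - 34)/(J - 71)) = (-3 + 49)*((19 + 15)/(29 - 59) + (32 - 34)/(119/31 - 71)) = 46*(34/(-30) - 2/(-2082/31)) = 46*(34*(-1/30) - 2*(-31/2082)) = 46*(-17/15 + 31/1041) = 46*(-5744/5205) = -264224/5205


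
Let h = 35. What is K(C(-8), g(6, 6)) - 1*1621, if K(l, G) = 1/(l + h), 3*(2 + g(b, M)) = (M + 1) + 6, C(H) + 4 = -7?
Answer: -38903/24 ≈ -1621.0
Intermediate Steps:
C(H) = -11 (C(H) = -4 - 7 = -11)
g(b, M) = ⅓ + M/3 (g(b, M) = -2 + ((M + 1) + 6)/3 = -2 + ((1 + M) + 6)/3 = -2 + (7 + M)/3 = -2 + (7/3 + M/3) = ⅓ + M/3)
K(l, G) = 1/(35 + l) (K(l, G) = 1/(l + 35) = 1/(35 + l))
K(C(-8), g(6, 6)) - 1*1621 = 1/(35 - 11) - 1*1621 = 1/24 - 1621 = -38903/24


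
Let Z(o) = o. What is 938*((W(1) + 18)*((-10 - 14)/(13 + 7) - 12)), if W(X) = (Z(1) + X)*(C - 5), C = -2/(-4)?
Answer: -557172/5 ≈ -1.1143e+5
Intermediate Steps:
C = 1/2 (C = -2*(-1/4) = 1/2 ≈ 0.50000)
W(X) = -9/2 - 9*X/2 (W(X) = (1 + X)*(1/2 - 5) = (1 + X)*(-9/2) = -9/2 - 9*X/2)
938*((W(1) + 18)*((-10 - 14)/(13 + 7) - 12)) = 938*(((-9/2 - 9/2*1) + 18)*((-10 - 14)/(13 + 7) - 12)) = 938*(((-9/2 - 9/2) + 18)*(-24/20 - 12)) = 938*((-9 + 18)*(-24*1/20 - 12)) = 938*(9*(-6/5 - 12)) = 938*(9*(-66/5)) = 938*(-594/5) = -557172/5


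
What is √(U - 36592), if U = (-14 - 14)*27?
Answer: 2*I*√9337 ≈ 193.26*I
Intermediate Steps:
U = -756 (U = -28*27 = -756)
√(U - 36592) = √(-756 - 36592) = √(-37348) = 2*I*√9337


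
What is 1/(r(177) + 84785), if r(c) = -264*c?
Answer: 1/38057 ≈ 2.6276e-5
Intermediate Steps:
1/(r(177) + 84785) = 1/(-264*177 + 84785) = 1/(-46728 + 84785) = 1/38057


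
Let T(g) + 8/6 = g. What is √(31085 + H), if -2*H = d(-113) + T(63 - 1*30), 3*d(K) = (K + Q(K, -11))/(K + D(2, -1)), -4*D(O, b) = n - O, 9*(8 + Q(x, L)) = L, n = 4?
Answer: √518709044490/4086 ≈ 176.26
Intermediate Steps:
Q(x, L) = -8 + L/9
T(g) = -4/3 + g
D(O, b) = -1 + O/4 (D(O, b) = -(4 - O)/4 = -1 + O/4)
d(K) = (-83/9 + K)/(3*(-½ + K)) (d(K) = ((K + (-8 + (⅑)*(-11)))/(K + (-1 + (¼)*2)))/3 = ((K + (-8 - 11/9))/(K + (-1 + ½)))/3 = ((K - 83/9)/(K - ½))/3 = ((-83/9 + K)/(-½ + K))/3 = (-83/9 + K)/(3*(-½ + K)))
H = -196285/12258 (H = -(2*(-83 + 9*(-113))/(27*(-1 + 2*(-113))) + (-4/3 + (63 - 1*30)))/2 = -(2*(-83 - 1017)/(27*(-1 - 226)) + (-4/3 + (63 - 30)))/2 = -((2/27)*(-1100)/(-227) + (-4/3 + 33))/2 = -((2/27)*(-1/227)*(-1100) + 95/3)/2 = -(2200/6129 + 95/3)/2 = -½*196285/6129 = -196285/12258 ≈ -16.013)
√(31085 + H) = √(31085 - 196285/12258) = √(380843645/12258) = √518709044490/4086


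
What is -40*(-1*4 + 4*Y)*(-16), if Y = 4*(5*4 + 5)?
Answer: 253440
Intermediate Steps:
Y = 100 (Y = 4*(20 + 5) = 4*25 = 100)
-40*(-1*4 + 4*Y)*(-16) = -40*(-1*4 + 4*100)*(-16) = -40*(-4 + 400)*(-16) = -40*396*(-16) = -15840*(-16) = 253440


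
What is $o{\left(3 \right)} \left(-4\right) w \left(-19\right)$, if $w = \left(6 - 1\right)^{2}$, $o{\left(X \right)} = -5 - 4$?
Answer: $-17100$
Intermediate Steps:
$o{\left(X \right)} = -9$
$w = 25$ ($w = 5^{2} = 25$)
$o{\left(3 \right)} \left(-4\right) w \left(-19\right) = \left(-9\right) \left(-4\right) 25 \left(-19\right) = 36 \cdot 25 \left(-19\right) = 900 \left(-19\right) = -17100$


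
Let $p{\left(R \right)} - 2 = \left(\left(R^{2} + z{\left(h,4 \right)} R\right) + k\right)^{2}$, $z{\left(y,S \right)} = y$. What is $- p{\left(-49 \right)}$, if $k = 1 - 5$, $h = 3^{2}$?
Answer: $-3825938$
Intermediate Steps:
$h = 9$
$k = -4$ ($k = 1 - 5 = -4$)
$p{\left(R \right)} = 2 + \left(-4 + R^{2} + 9 R\right)^{2}$ ($p{\left(R \right)} = 2 + \left(\left(R^{2} + 9 R\right) - 4\right)^{2} = 2 + \left(-4 + R^{2} + 9 R\right)^{2}$)
$- p{\left(-49 \right)} = - (2 + \left(-4 + \left(-49\right)^{2} + 9 \left(-49\right)\right)^{2}) = - (2 + \left(-4 + 2401 - 441\right)^{2}) = - (2 + 1956^{2}) = - (2 + 3825936) = \left(-1\right) 3825938 = -3825938$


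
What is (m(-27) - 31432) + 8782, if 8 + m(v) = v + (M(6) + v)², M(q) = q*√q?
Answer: -21740 - 324*√6 ≈ -22534.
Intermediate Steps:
M(q) = q^(3/2)
m(v) = -8 + v + (v + 6*√6)² (m(v) = -8 + (v + (6^(3/2) + v)²) = -8 + (v + (6*√6 + v)²) = -8 + (v + (v + 6*√6)²) = -8 + v + (v + 6*√6)²)
(m(-27) - 31432) + 8782 = ((-8 - 27 + (-27 + 6*√6)²) - 31432) + 8782 = ((-35 + (-27 + 6*√6)²) - 31432) + 8782 = (-31467 + (-27 + 6*√6)²) + 8782 = -22685 + (-27 + 6*√6)²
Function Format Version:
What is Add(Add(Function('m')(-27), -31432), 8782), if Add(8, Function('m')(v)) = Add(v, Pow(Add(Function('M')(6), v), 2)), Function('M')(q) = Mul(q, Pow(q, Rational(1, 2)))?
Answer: Add(-21740, Mul(-324, Pow(6, Rational(1, 2)))) ≈ -22534.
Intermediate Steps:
Function('M')(q) = Pow(q, Rational(3, 2))
Function('m')(v) = Add(-8, v, Pow(Add(v, Mul(6, Pow(6, Rational(1, 2)))), 2)) (Function('m')(v) = Add(-8, Add(v, Pow(Add(Pow(6, Rational(3, 2)), v), 2))) = Add(-8, Add(v, Pow(Add(Mul(6, Pow(6, Rational(1, 2))), v), 2))) = Add(-8, Add(v, Pow(Add(v, Mul(6, Pow(6, Rational(1, 2)))), 2))) = Add(-8, v, Pow(Add(v, Mul(6, Pow(6, Rational(1, 2)))), 2)))
Add(Add(Function('m')(-27), -31432), 8782) = Add(Add(Add(-8, -27, Pow(Add(-27, Mul(6, Pow(6, Rational(1, 2)))), 2)), -31432), 8782) = Add(Add(Add(-35, Pow(Add(-27, Mul(6, Pow(6, Rational(1, 2)))), 2)), -31432), 8782) = Add(Add(-31467, Pow(Add(-27, Mul(6, Pow(6, Rational(1, 2)))), 2)), 8782) = Add(-22685, Pow(Add(-27, Mul(6, Pow(6, Rational(1, 2)))), 2))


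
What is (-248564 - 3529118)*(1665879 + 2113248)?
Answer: -14276340043614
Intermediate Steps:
(-248564 - 3529118)*(1665879 + 2113248) = -3777682*3779127 = -14276340043614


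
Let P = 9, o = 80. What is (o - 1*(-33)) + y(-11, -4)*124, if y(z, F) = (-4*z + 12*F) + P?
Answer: 733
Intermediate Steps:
y(z, F) = 9 - 4*z + 12*F (y(z, F) = (-4*z + 12*F) + 9 = 9 - 4*z + 12*F)
(o - 1*(-33)) + y(-11, -4)*124 = (80 - 1*(-33)) + (9 - 4*(-11) + 12*(-4))*124 = (80 + 33) + (9 + 44 - 48)*124 = 113 + 5*124 = 113 + 620 = 733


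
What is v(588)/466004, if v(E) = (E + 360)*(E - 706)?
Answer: -27966/116501 ≈ -0.24005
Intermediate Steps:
v(E) = (-706 + E)*(360 + E) (v(E) = (360 + E)*(-706 + E) = (-706 + E)*(360 + E))
v(588)/466004 = (-254160 + 588**2 - 346*588)/466004 = (-254160 + 345744 - 203448)*(1/466004) = -111864*1/466004 = -27966/116501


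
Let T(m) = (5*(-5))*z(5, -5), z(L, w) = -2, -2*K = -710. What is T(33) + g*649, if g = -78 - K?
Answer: -280967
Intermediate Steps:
K = 355 (K = -1/2*(-710) = 355)
T(m) = 50 (T(m) = (5*(-5))*(-2) = -25*(-2) = 50)
g = -433 (g = -78 - 1*355 = -78 - 355 = -433)
T(33) + g*649 = 50 - 433*649 = 50 - 281017 = -280967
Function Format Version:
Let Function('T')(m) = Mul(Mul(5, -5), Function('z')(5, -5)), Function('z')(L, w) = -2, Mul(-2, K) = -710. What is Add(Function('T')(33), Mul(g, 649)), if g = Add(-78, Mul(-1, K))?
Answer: -280967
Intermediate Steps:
K = 355 (K = Mul(Rational(-1, 2), -710) = 355)
Function('T')(m) = 50 (Function('T')(m) = Mul(Mul(5, -5), -2) = Mul(-25, -2) = 50)
g = -433 (g = Add(-78, Mul(-1, 355)) = Add(-78, -355) = -433)
Add(Function('T')(33), Mul(g, 649)) = Add(50, Mul(-433, 649)) = Add(50, -281017) = -280967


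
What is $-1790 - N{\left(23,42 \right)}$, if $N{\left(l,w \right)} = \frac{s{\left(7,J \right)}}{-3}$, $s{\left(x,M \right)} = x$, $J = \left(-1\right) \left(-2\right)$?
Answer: $- \frac{5363}{3} \approx -1787.7$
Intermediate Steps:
$J = 2$
$N{\left(l,w \right)} = - \frac{7}{3}$ ($N{\left(l,w \right)} = \frac{7}{-3} = 7 \left(- \frac{1}{3}\right) = - \frac{7}{3}$)
$-1790 - N{\left(23,42 \right)} = -1790 - - \frac{7}{3} = -1790 + \frac{7}{3} = - \frac{5363}{3}$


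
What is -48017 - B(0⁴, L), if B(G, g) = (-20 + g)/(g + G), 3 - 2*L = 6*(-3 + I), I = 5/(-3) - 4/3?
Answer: -1872662/39 ≈ -48017.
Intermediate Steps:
I = -3 (I = 5*(-⅓) - 4*⅓ = -5/3 - 4/3 = -3)
L = 39/2 (L = 3/2 - 3*(-3 - 3) = 3/2 - 3*(-6) = 3/2 - ½*(-36) = 3/2 + 18 = 39/2 ≈ 19.500)
B(G, g) = (-20 + g)/(G + g)
-48017 - B(0⁴, L) = -48017 - (-20 + 39/2)/(0⁴ + 39/2) = -48017 - (-1)/((0 + 39/2)*2) = -48017 - (-1)/(39/2*2) = -48017 - 2*(-1)/(39*2) = -48017 - 1*(-1/39) = -48017 + 1/39 = -1872662/39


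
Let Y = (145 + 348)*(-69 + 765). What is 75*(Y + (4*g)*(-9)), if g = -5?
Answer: 25748100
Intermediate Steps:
Y = 343128 (Y = 493*696 = 343128)
75*(Y + (4*g)*(-9)) = 75*(343128 + (4*(-5))*(-9)) = 75*(343128 - 20*(-9)) = 75*(343128 + 180) = 75*343308 = 25748100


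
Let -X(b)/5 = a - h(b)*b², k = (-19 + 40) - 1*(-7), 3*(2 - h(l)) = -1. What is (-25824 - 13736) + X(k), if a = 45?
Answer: -91915/3 ≈ -30638.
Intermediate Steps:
h(l) = 7/3 (h(l) = 2 - ⅓*(-1) = 2 + ⅓ = 7/3)
k = 28 (k = 21 + 7 = 28)
X(b) = -225 + 35*b²/3 (X(b) = -5*(45 - 7*b²/3) = -225 + 35*b²/3)
(-25824 - 13736) + X(k) = (-25824 - 13736) + (-225 + (35/3)*28²) = -39560 + (-225 + (35/3)*784) = -39560 + (-225 + 27440/3) = -39560 + 26765/3 = -91915/3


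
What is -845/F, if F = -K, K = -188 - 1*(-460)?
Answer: 845/272 ≈ 3.1066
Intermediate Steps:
K = 272 (K = -188 + 460 = 272)
F = -272 (F = -1*272 = -272)
-845/F = -845/(-272) = -845*(-1/272) = 845/272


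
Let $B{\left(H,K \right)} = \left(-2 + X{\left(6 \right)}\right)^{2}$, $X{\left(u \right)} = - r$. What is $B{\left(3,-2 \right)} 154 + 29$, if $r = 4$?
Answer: $5573$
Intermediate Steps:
$X{\left(u \right)} = -4$ ($X{\left(u \right)} = \left(-1\right) 4 = -4$)
$B{\left(H,K \right)} = 36$ ($B{\left(H,K \right)} = \left(-2 - 4\right)^{2} = \left(-6\right)^{2} = 36$)
$B{\left(3,-2 \right)} 154 + 29 = 36 \cdot 154 + 29 = 5544 + 29 = 5573$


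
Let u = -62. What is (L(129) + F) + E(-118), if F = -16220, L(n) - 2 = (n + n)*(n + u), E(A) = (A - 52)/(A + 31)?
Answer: 93086/87 ≈ 1070.0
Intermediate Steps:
E(A) = (-52 + A)/(31 + A)
L(n) = 2 + 2*n*(-62 + n) (L(n) = 2 + (n + n)*(n - 62) = 2 + (2*n)*(-62 + n) = 2 + 2*n*(-62 + n))
(L(129) + F) + E(-118) = ((2 - 124*129 + 2*129²) - 16220) + (-52 - 118)/(31 - 118) = ((2 - 15996 + 2*16641) - 16220) - 170/(-87) = ((2 - 15996 + 33282) - 16220) - 1/87*(-170) = (17288 - 16220) + 170/87 = 1068 + 170/87 = 93086/87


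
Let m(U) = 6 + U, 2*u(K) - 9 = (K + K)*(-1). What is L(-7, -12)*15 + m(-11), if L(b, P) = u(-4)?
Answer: 245/2 ≈ 122.50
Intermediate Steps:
u(K) = 9/2 - K (u(K) = 9/2 + ((K + K)*(-1))/2 = 9/2 + ((2*K)*(-1))/2 = 9/2 + (-2*K)/2 = 9/2 - K)
L(b, P) = 17/2 (L(b, P) = 9/2 - 1*(-4) = 9/2 + 4 = 17/2)
L(-7, -12)*15 + m(-11) = (17/2)*15 + (6 - 11) = 255/2 - 5 = 245/2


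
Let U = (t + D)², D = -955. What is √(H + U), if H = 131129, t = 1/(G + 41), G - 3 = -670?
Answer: 17*√1414492085/626 ≈ 1021.4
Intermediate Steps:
G = -667 (G = 3 - 670 = -667)
t = -1/626 (t = 1/(-667 + 41) = 1/(-626) = -1/626 ≈ -0.0015974)
U = 357401904561/391876 (U = (-1/626 - 955)² = (-597831/626)² = 357401904561/391876 ≈ 9.1203e+5)
√(H + U) = √(131129 + 357401904561/391876) = √(408788212565/391876) = 17*√1414492085/626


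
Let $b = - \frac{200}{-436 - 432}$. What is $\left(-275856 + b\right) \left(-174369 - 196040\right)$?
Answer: $\frac{22172942767118}{217} \approx 1.0218 \cdot 10^{11}$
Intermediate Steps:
$b = \frac{50}{217}$ ($b = - \frac{200}{-868} = \left(-200\right) \left(- \frac{1}{868}\right) = \frac{50}{217} \approx 0.23041$)
$\left(-275856 + b\right) \left(-174369 - 196040\right) = \left(-275856 + \frac{50}{217}\right) \left(-174369 - 196040\right) = \left(- \frac{59860702}{217}\right) \left(-370409\right) = \frac{22172942767118}{217}$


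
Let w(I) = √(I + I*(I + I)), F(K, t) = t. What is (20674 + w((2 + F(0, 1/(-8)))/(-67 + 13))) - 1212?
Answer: 19462 + I*√670/144 ≈ 19462.0 + 0.17975*I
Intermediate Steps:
w(I) = √(I + 2*I²) (w(I) = √(I + I*(2*I)) = √(I + 2*I²))
(20674 + w((2 + F(0, 1/(-8)))/(-67 + 13))) - 1212 = (20674 + √(((2 + 1/(-8))/(-67 + 13))*(1 + 2*((2 + 1/(-8))/(-67 + 13))))) - 1212 = (20674 + √(((2 - ⅛)/(-54))*(1 + 2*((2 - ⅛)/(-54))))) - 1212 = (20674 + √(((15/8)*(-1/54))*(1 + 2*((15/8)*(-1/54))))) - 1212 = (20674 + √(-5*(1 + 2*(-5/144))/144)) - 1212 = (20674 + √(-5*(1 - 5/72)/144)) - 1212 = (20674 + √(-5/144*67/72)) - 1212 = (20674 + √(-335/10368)) - 1212 = (20674 + I*√670/144) - 1212 = 19462 + I*√670/144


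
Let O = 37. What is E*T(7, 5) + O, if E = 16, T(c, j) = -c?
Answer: -75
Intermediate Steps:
E*T(7, 5) + O = 16*(-1*7) + 37 = 16*(-7) + 37 = -112 + 37 = -75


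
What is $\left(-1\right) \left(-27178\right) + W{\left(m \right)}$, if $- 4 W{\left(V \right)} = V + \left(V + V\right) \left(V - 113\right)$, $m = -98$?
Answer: $\frac{33727}{2} \approx 16864.0$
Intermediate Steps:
$W{\left(V \right)} = - \frac{V}{4} - \frac{V \left(-113 + V\right)}{2}$ ($W{\left(V \right)} = - \frac{V + \left(V + V\right) \left(V - 113\right)}{4} = - \frac{V + 2 V \left(-113 + V\right)}{4} = - \frac{V}{4} - \frac{V \left(-113 + V\right)}{2}$)
$\left(-1\right) \left(-27178\right) + W{\left(m \right)} = \left(-1\right) \left(-27178\right) + \frac{1}{4} \left(-98\right) \left(225 - -196\right) = 27178 + \frac{1}{4} \left(-98\right) \left(225 + 196\right) = 27178 + \frac{1}{4} \left(-98\right) 421 = 27178 - \frac{20629}{2} = \frac{33727}{2}$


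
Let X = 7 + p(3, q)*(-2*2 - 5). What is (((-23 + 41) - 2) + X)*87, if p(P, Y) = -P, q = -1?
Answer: 4350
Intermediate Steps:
X = 34 (X = 7 + (-1*3)*(-2*2 - 5) = 7 - 3*(-4 - 5) = 7 - 3*(-9) = 7 + 27 = 34)
(((-23 + 41) - 2) + X)*87 = (((-23 + 41) - 2) + 34)*87 = ((18 - 2) + 34)*87 = (16 + 34)*87 = 50*87 = 4350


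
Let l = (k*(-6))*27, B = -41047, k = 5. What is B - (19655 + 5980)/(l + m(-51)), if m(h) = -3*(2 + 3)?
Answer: -2255876/55 ≈ -41016.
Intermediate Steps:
l = -810 (l = (5*(-6))*27 = -30*27 = -810)
m(h) = -15 (m(h) = -3*5 = -15)
B - (19655 + 5980)/(l + m(-51)) = -41047 - (19655 + 5980)/(-810 - 15) = -41047 - 25635/(-825) = -41047 - 25635*(-1)/825 = -41047 - 1*(-1709/55) = -41047 + 1709/55 = -2255876/55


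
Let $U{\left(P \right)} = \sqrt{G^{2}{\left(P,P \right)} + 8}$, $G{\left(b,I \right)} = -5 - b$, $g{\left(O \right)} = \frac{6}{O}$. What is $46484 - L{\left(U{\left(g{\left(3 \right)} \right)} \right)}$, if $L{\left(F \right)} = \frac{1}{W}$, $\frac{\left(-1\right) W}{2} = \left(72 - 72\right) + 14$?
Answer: $\frac{1301553}{28} \approx 46484.0$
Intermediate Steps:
$W = -28$ ($W = - 2 \left(\left(72 - 72\right) + 14\right) = - 2 \left(0 + 14\right) = \left(-2\right) 14 = -28$)
$U{\left(P \right)} = \sqrt{8 + \left(-5 - P\right)^{2}}$ ($U{\left(P \right)} = \sqrt{\left(-5 - P\right)^{2} + 8} = \sqrt{8 + \left(-5 - P\right)^{2}}$)
$L{\left(F \right)} = - \frac{1}{28}$ ($L{\left(F \right)} = \frac{1}{-28} = - \frac{1}{28}$)
$46484 - L{\left(U{\left(g{\left(3 \right)} \right)} \right)} = 46484 - - \frac{1}{28} = 46484 + \frac{1}{28} = \frac{1301553}{28}$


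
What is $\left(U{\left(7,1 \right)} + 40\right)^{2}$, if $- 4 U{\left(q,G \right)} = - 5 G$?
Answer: $\frac{27225}{16} \approx 1701.6$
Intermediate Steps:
$U{\left(q,G \right)} = \frac{5 G}{4}$ ($U{\left(q,G \right)} = - \frac{\left(-5\right) G}{4} = \frac{5 G}{4}$)
$\left(U{\left(7,1 \right)} + 40\right)^{2} = \left(\frac{5}{4} \cdot 1 + 40\right)^{2} = \left(\frac{5}{4} + 40\right)^{2} = \left(\frac{165}{4}\right)^{2} = \frac{27225}{16}$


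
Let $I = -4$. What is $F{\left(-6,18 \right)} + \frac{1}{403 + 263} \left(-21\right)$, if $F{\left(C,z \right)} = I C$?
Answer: $\frac{5321}{222} \approx 23.968$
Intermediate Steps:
$F{\left(C,z \right)} = - 4 C$
$F{\left(-6,18 \right)} + \frac{1}{403 + 263} \left(-21\right) = \left(-4\right) \left(-6\right) + \frac{1}{403 + 263} \left(-21\right) = 24 + \frac{1}{666} \left(-21\right) = 24 - \frac{7}{222} = \frac{5321}{222}$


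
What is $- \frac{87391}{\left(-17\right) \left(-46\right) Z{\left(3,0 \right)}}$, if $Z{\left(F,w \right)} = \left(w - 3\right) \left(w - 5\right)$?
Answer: $- \frac{87391}{11730} \approx -7.4502$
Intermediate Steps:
$Z{\left(F,w \right)} = \left(-5 + w\right) \left(-3 + w\right)$ ($Z{\left(F,w \right)} = \left(-3 + w\right) \left(-5 + w\right) = \left(-5 + w\right) \left(-3 + w\right)$)
$- \frac{87391}{\left(-17\right) \left(-46\right) Z{\left(3,0 \right)}} = - \frac{87391}{\left(-17\right) \left(-46\right) \left(15 + 0^{2} - 0\right)} = - \frac{87391}{782 \left(15 + 0 + 0\right)} = - \frac{87391}{782 \cdot 15} = - \frac{87391}{11730}$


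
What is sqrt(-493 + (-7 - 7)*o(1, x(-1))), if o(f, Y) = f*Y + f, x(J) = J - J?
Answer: 13*I*sqrt(3) ≈ 22.517*I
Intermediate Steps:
x(J) = 0
o(f, Y) = f + Y*f (o(f, Y) = Y*f + f = f + Y*f)
sqrt(-493 + (-7 - 7)*o(1, x(-1))) = sqrt(-493 + (-7 - 7)*(1*(1 + 0))) = sqrt(-493 - 14) = sqrt(-507) = 13*I*sqrt(3)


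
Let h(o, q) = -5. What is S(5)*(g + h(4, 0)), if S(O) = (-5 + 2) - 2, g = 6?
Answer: -5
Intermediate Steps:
S(O) = -5 (S(O) = -3 - 2 = -5)
S(5)*(g + h(4, 0)) = -5*(6 - 5) = -5*1 = -5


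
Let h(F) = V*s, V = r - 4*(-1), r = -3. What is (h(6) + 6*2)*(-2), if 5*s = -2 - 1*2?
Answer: -112/5 ≈ -22.400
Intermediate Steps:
V = 1 (V = -3 - 4*(-1) = -3 + 4 = 1)
s = -⅘ (s = (-2 - 1*2)/5 = (-2 - 2)/5 = (⅕)*(-4) = -⅘ ≈ -0.80000)
h(F) = -⅘ (h(F) = 1*(-⅘) = -⅘)
(h(6) + 6*2)*(-2) = (-⅘ + 6*2)*(-2) = (-⅘ + 12)*(-2) = (56/5)*(-2) = -112/5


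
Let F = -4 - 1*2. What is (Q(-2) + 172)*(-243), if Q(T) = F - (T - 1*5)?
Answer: -42039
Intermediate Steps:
F = -6 (F = -4 - 2 = -6)
Q(T) = -1 - T (Q(T) = -6 - (T - 1*5) = -6 - (T - 5) = -6 - (-5 + T) = -6 + (5 - T) = -1 - T)
(Q(-2) + 172)*(-243) = ((-1 - 1*(-2)) + 172)*(-243) = ((-1 + 2) + 172)*(-243) = (1 + 172)*(-243) = 173*(-243) = -42039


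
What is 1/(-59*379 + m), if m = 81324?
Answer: 1/58963 ≈ 1.6960e-5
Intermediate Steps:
1/(-59*379 + m) = 1/(-59*379 + 81324) = 1/(-22361 + 81324) = 1/58963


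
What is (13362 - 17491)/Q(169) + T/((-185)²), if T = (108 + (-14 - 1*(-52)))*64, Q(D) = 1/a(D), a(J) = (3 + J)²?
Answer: -4180663690256/34225 ≈ -1.2215e+8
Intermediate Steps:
Q(D) = (3 + D)⁻² (Q(D) = 1/((3 + D)²) = (3 + D)⁻²)
T = 9344 (T = (108 + (-14 + 52))*64 = (108 + 38)*64 = 146*64 = 9344)
(13362 - 17491)/Q(169) + T/((-185)²) = (13362 - 17491)/((3 + 169)⁻²) + 9344/((-185)²) = -4129/(172⁻²) + 9344/34225 = -4129/1/29584 + 9344*(1/34225) = -4129*29584 + 9344/34225 = -122152336 + 9344/34225 = -4180663690256/34225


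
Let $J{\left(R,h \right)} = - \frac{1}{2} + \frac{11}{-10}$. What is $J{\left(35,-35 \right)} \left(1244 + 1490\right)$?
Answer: $- \frac{21872}{5} \approx -4374.4$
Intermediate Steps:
$J{\left(R,h \right)} = - \frac{8}{5}$ ($J{\left(R,h \right)} = \left(-1\right) \frac{1}{2} + 11 \left(- \frac{1}{10}\right) = - \frac{1}{2} - \frac{11}{10} = - \frac{8}{5}$)
$J{\left(35,-35 \right)} \left(1244 + 1490\right) = - \frac{8 \left(1244 + 1490\right)}{5} = \left(- \frac{8}{5}\right) 2734 = - \frac{21872}{5}$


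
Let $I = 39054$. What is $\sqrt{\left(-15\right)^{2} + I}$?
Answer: $\sqrt{39279} \approx 198.19$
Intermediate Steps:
$\sqrt{\left(-15\right)^{2} + I} = \sqrt{\left(-15\right)^{2} + 39054} = \sqrt{225 + 39054} = \sqrt{39279}$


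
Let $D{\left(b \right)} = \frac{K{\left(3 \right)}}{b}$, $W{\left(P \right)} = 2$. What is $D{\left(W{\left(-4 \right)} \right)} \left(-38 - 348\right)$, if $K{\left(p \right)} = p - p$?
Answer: $0$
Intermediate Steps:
$K{\left(p \right)} = 0$
$D{\left(b \right)} = 0$ ($D{\left(b \right)} = \frac{0}{b} = 0$)
$D{\left(W{\left(-4 \right)} \right)} \left(-38 - 348\right) = 0 \left(-38 - 348\right) = 0 \left(-386\right) = 0$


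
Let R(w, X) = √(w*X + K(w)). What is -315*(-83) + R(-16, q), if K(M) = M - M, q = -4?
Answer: 26153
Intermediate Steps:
K(M) = 0
R(w, X) = √(X*w) (R(w, X) = √(w*X + 0) = √(X*w + 0) = √(X*w))
-315*(-83) + R(-16, q) = -315*(-83) + √(-4*(-16)) = 26145 + √64 = 26145 + 8 = 26153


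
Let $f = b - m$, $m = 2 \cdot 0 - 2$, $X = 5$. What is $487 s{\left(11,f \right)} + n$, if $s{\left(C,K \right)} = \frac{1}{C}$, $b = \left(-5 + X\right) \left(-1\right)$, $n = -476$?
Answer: $- \frac{4749}{11} \approx -431.73$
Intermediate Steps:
$m = -2$ ($m = 0 - 2 = -2$)
$b = 0$ ($b = \left(-5 + 5\right) \left(-1\right) = 0 \left(-1\right) = 0$)
$f = 2$ ($f = 0 - -2 = 0 + 2 = 2$)
$487 s{\left(11,f \right)} + n = \frac{487}{11} - 476 = - \frac{4749}{11}$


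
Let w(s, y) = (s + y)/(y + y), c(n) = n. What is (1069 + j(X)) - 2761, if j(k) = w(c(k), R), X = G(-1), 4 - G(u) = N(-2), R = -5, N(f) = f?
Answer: -16921/10 ≈ -1692.1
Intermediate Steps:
w(s, y) = (s + y)/(2*y) (w(s, y) = (s + y)/((2*y)) = (s + y)*(1/(2*y)) = (s + y)/(2*y))
G(u) = 6 (G(u) = 4 - 1*(-2) = 4 + 2 = 6)
X = 6
j(k) = 1/2 - k/10 (j(k) = (1/2)*(k - 5)/(-5) = (1/2)*(-1/5)*(-5 + k) = 1/2 - k/10)
(1069 + j(X)) - 2761 = (1069 + (1/2 - 1/10*6)) - 2761 = (1069 + (1/2 - 3/5)) - 2761 = (1069 - 1/10) - 2761 = 10689/10 - 2761 = -16921/10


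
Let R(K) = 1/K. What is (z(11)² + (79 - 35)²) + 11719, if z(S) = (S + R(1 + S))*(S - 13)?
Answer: 509269/36 ≈ 14146.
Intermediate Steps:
R(K) = 1/K
z(S) = (-13 + S)*(S + 1/(1 + S)) (z(S) = (S + 1/(1 + S))*(S - 13) = (S + 1/(1 + S))*(-13 + S) = (-13 + S)*(S + 1/(1 + S)))
(z(11)² + (79 - 35)²) + 11719 = (((-13 + 11 + 11*(1 + 11)*(-13 + 11))/(1 + 11))² + (79 - 35)²) + 11719 = (((-13 + 11 + 11*12*(-2))/12)² + 44²) + 11719 = (((-13 + 11 - 264)/12)² + 1936) + 11719 = (((1/12)*(-266))² + 1936) + 11719 = ((-133/6)² + 1936) + 11719 = (17689/36 + 1936) + 11719 = 87385/36 + 11719 = 509269/36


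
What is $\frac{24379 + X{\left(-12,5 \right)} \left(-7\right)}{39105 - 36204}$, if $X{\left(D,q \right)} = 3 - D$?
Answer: $\frac{24274}{2901} \approx 8.3675$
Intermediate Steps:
$\frac{24379 + X{\left(-12,5 \right)} \left(-7\right)}{39105 - 36204} = \frac{24379 + \left(3 - -12\right) \left(-7\right)}{39105 - 36204} = \frac{24379 + \left(3 + 12\right) \left(-7\right)}{2901} = \left(24379 + 15 \left(-7\right)\right) \frac{1}{2901} = \left(24379 - 105\right) \frac{1}{2901} = 24274 \cdot \frac{1}{2901} = \frac{24274}{2901}$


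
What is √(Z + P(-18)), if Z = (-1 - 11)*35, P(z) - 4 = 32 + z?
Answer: I*√402 ≈ 20.05*I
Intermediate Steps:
P(z) = 36 + z (P(z) = 4 + (32 + z) = 36 + z)
Z = -420 (Z = -12*35 = -420)
√(Z + P(-18)) = √(-420 + (36 - 18)) = √(-420 + 18) = √(-402) = I*√402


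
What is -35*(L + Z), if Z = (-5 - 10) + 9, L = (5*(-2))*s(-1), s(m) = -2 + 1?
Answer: -140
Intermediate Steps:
s(m) = -1
L = 10 (L = (5*(-2))*(-1) = -10*(-1) = 10)
Z = -6 (Z = -15 + 9 = -6)
-35*(L + Z) = -35*(10 - 6) = -35*4 = -140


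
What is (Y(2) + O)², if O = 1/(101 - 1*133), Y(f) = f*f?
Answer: 16129/1024 ≈ 15.751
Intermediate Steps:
Y(f) = f²
O = -1/32 (O = 1/(101 - 133) = 1/(-32) = -1/32 ≈ -0.031250)
(Y(2) + O)² = (2² - 1/32)² = (4 - 1/32)² = (127/32)² = 16129/1024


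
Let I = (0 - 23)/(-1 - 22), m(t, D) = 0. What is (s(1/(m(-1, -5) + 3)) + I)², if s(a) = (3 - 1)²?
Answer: 25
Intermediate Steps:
I = 1 (I = -23/(-23) = -23*(-1/23) = 1)
s(a) = 4 (s(a) = 2² = 4)
(s(1/(m(-1, -5) + 3)) + I)² = (4 + 1)² = 5² = 25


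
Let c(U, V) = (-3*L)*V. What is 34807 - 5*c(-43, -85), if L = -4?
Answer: 39907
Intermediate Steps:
c(U, V) = 12*V (c(U, V) = (-3*(-4))*V = 12*V)
34807 - 5*c(-43, -85) = 34807 - 60*(-85) = 34807 - 5*(-1020) = 34807 + 5100 = 39907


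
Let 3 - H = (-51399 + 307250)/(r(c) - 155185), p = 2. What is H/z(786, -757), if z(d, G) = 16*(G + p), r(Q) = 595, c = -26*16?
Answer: -719621/1867447200 ≈ -0.00038535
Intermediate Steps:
c = -416
z(d, G) = 32 + 16*G (z(d, G) = 16*(G + 2) = 16*(2 + G) = 32 + 16*G)
H = 719621/154590 (H = 3 - (-51399 + 307250)/(595 - 155185) = 3 - 255851/(-154590) = 3 - 255851*(-1)/154590 = 3 - 1*(-255851/154590) = 3 + 255851/154590 = 719621/154590 ≈ 4.6550)
H/z(786, -757) = 719621/(154590*(32 + 16*(-757))) = 719621/(154590*(32 - 12112)) = (719621/154590)/(-12080) = (719621/154590)*(-1/12080) = -719621/1867447200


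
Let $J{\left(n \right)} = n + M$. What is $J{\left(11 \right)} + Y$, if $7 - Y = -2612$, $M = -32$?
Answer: $2598$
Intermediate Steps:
$Y = 2619$ ($Y = 7 - -2612 = 7 + 2612 = 2619$)
$J{\left(n \right)} = -32 + n$ ($J{\left(n \right)} = n - 32 = -32 + n$)
$J{\left(11 \right)} + Y = \left(-32 + 11\right) + 2619 = -21 + 2619 = 2598$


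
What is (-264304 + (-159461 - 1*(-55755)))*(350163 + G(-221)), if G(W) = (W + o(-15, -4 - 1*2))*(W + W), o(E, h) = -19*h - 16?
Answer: -148870717290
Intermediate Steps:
o(E, h) = -16 - 19*h
G(W) = 2*W*(98 + W) (G(W) = (W + (-16 - 19*(-4 - 1*2)))*(W + W) = (W + (-16 - 19*(-4 - 2)))*(2*W) = (W + (-16 - 19*(-6)))*(2*W) = (W + (-16 + 114))*(2*W) = (W + 98)*(2*W) = (98 + W)*(2*W) = 2*W*(98 + W))
(-264304 + (-159461 - 1*(-55755)))*(350163 + G(-221)) = (-264304 + (-159461 - 1*(-55755)))*(350163 + 2*(-221)*(98 - 221)) = (-264304 + (-159461 + 55755))*(350163 + 2*(-221)*(-123)) = (-264304 - 103706)*(350163 + 54366) = -368010*404529 = -148870717290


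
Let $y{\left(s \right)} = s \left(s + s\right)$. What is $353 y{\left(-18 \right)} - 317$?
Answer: $228427$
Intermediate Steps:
$y{\left(s \right)} = 2 s^{2}$ ($y{\left(s \right)} = s 2 s = 2 s^{2}$)
$353 y{\left(-18 \right)} - 317 = 353 \cdot 2 \left(-18\right)^{2} - 317 = 353 \cdot 2 \cdot 324 - 317 = 353 \cdot 648 - 317 = 228744 - 317 = 228427$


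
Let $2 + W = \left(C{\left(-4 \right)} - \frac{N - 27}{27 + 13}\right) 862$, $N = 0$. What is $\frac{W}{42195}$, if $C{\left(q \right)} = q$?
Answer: $- \frac{19121}{281300} \approx -0.067974$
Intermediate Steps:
$W = - \frac{57363}{20}$ ($W = -2 + \left(-4 - \frac{0 - 27}{27 + 13}\right) 862 = -2 + \left(-4 - - \frac{27}{40}\right) 862 = -2 + \left(-4 + \frac{27}{40}\right) 862 = -2 - \frac{57323}{20} = - \frac{57363}{20} \approx -2868.1$)
$\frac{W}{42195} = - \frac{57363}{20 \cdot 42195} = \left(- \frac{57363}{20}\right) \frac{1}{42195} = - \frac{19121}{281300}$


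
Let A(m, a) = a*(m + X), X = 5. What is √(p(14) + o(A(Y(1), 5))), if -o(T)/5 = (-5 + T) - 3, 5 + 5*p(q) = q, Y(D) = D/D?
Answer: I*√2705/5 ≈ 10.402*I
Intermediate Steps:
Y(D) = 1
A(m, a) = a*(5 + m) (A(m, a) = a*(m + 5) = a*(5 + m))
p(q) = -1 + q/5
o(T) = 40 - 5*T (o(T) = -5*((-5 + T) - 3) = -5*(-8 + T) = 40 - 5*T)
√(p(14) + o(A(Y(1), 5))) = √((-1 + (⅕)*14) + (40 - 25*(5 + 1))) = √((-1 + 14/5) + (40 - 25*6)) = √(9/5 + (40 - 5*30)) = √(9/5 + (40 - 150)) = √(9/5 - 110) = √(-541/5) = I*√2705/5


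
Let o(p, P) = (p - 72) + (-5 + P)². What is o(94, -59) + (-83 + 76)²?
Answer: 4167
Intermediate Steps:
o(p, P) = -72 + p + (-5 + P)² (o(p, P) = (-72 + p) + (-5 + P)² = -72 + p + (-5 + P)²)
o(94, -59) + (-83 + 76)² = (-72 + 94 + (-5 - 59)²) + (-83 + 76)² = (-72 + 94 + (-64)²) + (-7)² = (-72 + 94 + 4096) + 49 = 4118 + 49 = 4167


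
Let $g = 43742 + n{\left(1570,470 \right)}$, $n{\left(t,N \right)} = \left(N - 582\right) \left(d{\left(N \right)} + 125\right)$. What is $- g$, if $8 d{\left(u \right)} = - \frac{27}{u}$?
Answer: $- \frac{6989559}{235} \approx -29743.0$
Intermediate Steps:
$d{\left(u \right)} = - \frac{27}{8 u}$ ($d{\left(u \right)} = \frac{\left(-27\right) \frac{1}{u}}{8} = - \frac{27}{8 u}$)
$n{\left(t,N \right)} = \left(-582 + N\right) \left(125 - \frac{27}{8 N}\right)$ ($n{\left(t,N \right)} = \left(N - 582\right) \left(- \frac{27}{8 N} + 125\right) = \left(-582 + N\right) \left(125 - \frac{27}{8 N}\right)$)
$g = \frac{6989559}{235}$ ($g = 43742 + \frac{15714 + 470 \left(-582027 + 1000 \cdot 470\right)}{8 \cdot 470} = 43742 + \frac{1}{8} \cdot \frac{1}{470} \left(15714 + 470 \left(-582027 + 470000\right)\right) = 43742 + \frac{1}{8} \cdot \frac{1}{470} \left(15714 + 470 \left(-112027\right)\right) = 43742 + \frac{1}{8} \cdot \frac{1}{470} \left(15714 - 52652690\right) = 43742 + \frac{1}{8} \cdot \frac{1}{470} \left(-52636976\right) = 43742 - \frac{3289811}{235} = \frac{6989559}{235} \approx 29743.0$)
$- g = \left(-1\right) \frac{6989559}{235} = - \frac{6989559}{235}$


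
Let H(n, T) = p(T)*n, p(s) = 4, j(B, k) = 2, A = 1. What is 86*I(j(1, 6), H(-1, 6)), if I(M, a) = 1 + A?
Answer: 172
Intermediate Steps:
H(n, T) = 4*n
I(M, a) = 2 (I(M, a) = 1 + 1 = 2)
86*I(j(1, 6), H(-1, 6)) = 86*2 = 172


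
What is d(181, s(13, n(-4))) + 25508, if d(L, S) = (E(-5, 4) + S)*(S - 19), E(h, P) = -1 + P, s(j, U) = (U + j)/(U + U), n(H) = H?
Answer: 1630097/64 ≈ 25470.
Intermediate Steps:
s(j, U) = (U + j)/(2*U) (s(j, U) = (U + j)/((2*U)) = (U + j)*(1/(2*U)) = (U + j)/(2*U))
d(L, S) = (-19 + S)*(3 + S) (d(L, S) = ((-1 + 4) + S)*(S - 19) = (3 + S)*(-19 + S) = (-19 + S)*(3 + S))
d(181, s(13, n(-4))) + 25508 = (-57 + ((½)*(-4 + 13)/(-4))² - 8*(-4 + 13)/(-4)) + 25508 = (-57 + ((½)*(-¼)*9)² - 8*(-1)*9/4) + 25508 = (-57 + (-9/8)² - 16*(-9/8)) + 25508 = (-57 + 81/64 + 18) + 25508 = -2415/64 + 25508 = 1630097/64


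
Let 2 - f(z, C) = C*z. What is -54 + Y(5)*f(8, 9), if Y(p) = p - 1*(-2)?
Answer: -544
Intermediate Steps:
Y(p) = 2 + p (Y(p) = p + 2 = 2 + p)
f(z, C) = 2 - C*z
-54 + Y(5)*f(8, 9) = -54 + (2 + 5)*(2 - 1*9*8) = -54 + 7*(2 - 72) = -54 + 7*(-70) = -54 - 490 = -544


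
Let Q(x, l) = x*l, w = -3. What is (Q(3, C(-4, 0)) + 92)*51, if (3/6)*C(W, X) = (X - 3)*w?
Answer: 7446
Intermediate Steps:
C(W, X) = 18 - 6*X (C(W, X) = 2*((X - 3)*(-3)) = 2*((-3 + X)*(-3)) = 2*(9 - 3*X) = 18 - 6*X)
Q(x, l) = l*x
(Q(3, C(-4, 0)) + 92)*51 = ((18 - 6*0)*3 + 92)*51 = ((18 + 0)*3 + 92)*51 = (18*3 + 92)*51 = (54 + 92)*51 = 146*51 = 7446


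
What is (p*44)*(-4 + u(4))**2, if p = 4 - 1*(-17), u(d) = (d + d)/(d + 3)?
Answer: 52800/7 ≈ 7542.9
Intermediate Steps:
u(d) = 2*d/(3 + d) (u(d) = (2*d)/(3 + d) = 2*d/(3 + d))
p = 21 (p = 4 + 17 = 21)
(p*44)*(-4 + u(4))**2 = (21*44)*(-4 + 2*4/(3 + 4))**2 = 924*(-4 + 2*4/7)**2 = 924*(-4 + 2*4*(1/7))**2 = 924*(-4 + 8/7)**2 = 924*(-20/7)**2 = 924*(400/49) = 52800/7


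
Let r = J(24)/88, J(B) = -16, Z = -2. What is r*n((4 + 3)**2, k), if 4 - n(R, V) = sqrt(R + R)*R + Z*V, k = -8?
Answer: 24/11 + 686*sqrt(2)/11 ≈ 90.377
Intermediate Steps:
n(R, V) = 4 + 2*V - sqrt(2)*R**(3/2) (n(R, V) = 4 - (sqrt(R + R)*R - 2*V) = 4 - (sqrt(2*R)*R - 2*V) = 4 - ((sqrt(2)*sqrt(R))*R - 2*V) = 4 - (sqrt(2)*R**(3/2) - 2*V) = 4 - (-2*V + sqrt(2)*R**(3/2)) = 4 + (2*V - sqrt(2)*R**(3/2)) = 4 + 2*V - sqrt(2)*R**(3/2))
r = -2/11 (r = -16/88 = -16*1/88 = -2/11 ≈ -0.18182)
r*n((4 + 3)**2, k) = -2*(4 + 2*(-8) - sqrt(2)*((4 + 3)**2)**(3/2))/11 = -2*(4 - 16 - sqrt(2)*(7**2)**(3/2))/11 = -2*(4 - 16 - sqrt(2)*49**(3/2))/11 = -2*(4 - 16 - 1*sqrt(2)*343)/11 = -2*(4 - 16 - 343*sqrt(2))/11 = -2*(-12 - 343*sqrt(2))/11 = 24/11 + 686*sqrt(2)/11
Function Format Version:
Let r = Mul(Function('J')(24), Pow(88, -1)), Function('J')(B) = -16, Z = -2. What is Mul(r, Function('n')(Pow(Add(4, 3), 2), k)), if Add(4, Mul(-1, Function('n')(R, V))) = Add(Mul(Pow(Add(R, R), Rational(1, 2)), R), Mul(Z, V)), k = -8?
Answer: Add(Rational(24, 11), Mul(Rational(686, 11), Pow(2, Rational(1, 2)))) ≈ 90.377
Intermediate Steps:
Function('n')(R, V) = Add(4, Mul(2, V), Mul(-1, Pow(2, Rational(1, 2)), Pow(R, Rational(3, 2)))) (Function('n')(R, V) = Add(4, Mul(-1, Add(Mul(Pow(Add(R, R), Rational(1, 2)), R), Mul(-2, V)))) = Add(4, Mul(-1, Add(Mul(Pow(Mul(2, R), Rational(1, 2)), R), Mul(-2, V)))) = Add(4, Mul(-1, Add(Mul(Mul(Pow(2, Rational(1, 2)), Pow(R, Rational(1, 2))), R), Mul(-2, V)))) = Add(4, Mul(-1, Add(Mul(Pow(2, Rational(1, 2)), Pow(R, Rational(3, 2))), Mul(-2, V)))) = Add(4, Mul(-1, Add(Mul(-2, V), Mul(Pow(2, Rational(1, 2)), Pow(R, Rational(3, 2)))))) = Add(4, Add(Mul(2, V), Mul(-1, Pow(2, Rational(1, 2)), Pow(R, Rational(3, 2))))) = Add(4, Mul(2, V), Mul(-1, Pow(2, Rational(1, 2)), Pow(R, Rational(3, 2)))))
r = Rational(-2, 11) (r = Mul(-16, Pow(88, -1)) = Mul(-16, Rational(1, 88)) = Rational(-2, 11) ≈ -0.18182)
Mul(r, Function('n')(Pow(Add(4, 3), 2), k)) = Mul(Rational(-2, 11), Add(4, Mul(2, -8), Mul(-1, Pow(2, Rational(1, 2)), Pow(Pow(Add(4, 3), 2), Rational(3, 2))))) = Mul(Rational(-2, 11), Add(4, -16, Mul(-1, Pow(2, Rational(1, 2)), Pow(Pow(7, 2), Rational(3, 2))))) = Mul(Rational(-2, 11), Add(4, -16, Mul(-1, Pow(2, Rational(1, 2)), Pow(49, Rational(3, 2))))) = Mul(Rational(-2, 11), Add(4, -16, Mul(-1, Pow(2, Rational(1, 2)), 343))) = Mul(Rational(-2, 11), Add(4, -16, Mul(-343, Pow(2, Rational(1, 2))))) = Mul(Rational(-2, 11), Add(-12, Mul(-343, Pow(2, Rational(1, 2))))) = Add(Rational(24, 11), Mul(Rational(686, 11), Pow(2, Rational(1, 2))))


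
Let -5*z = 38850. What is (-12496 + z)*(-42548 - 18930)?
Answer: 1245913148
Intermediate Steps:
z = -7770 (z = -⅕*38850 = -7770)
(-12496 + z)*(-42548 - 18930) = (-12496 - 7770)*(-42548 - 18930) = -20266*(-61478) = 1245913148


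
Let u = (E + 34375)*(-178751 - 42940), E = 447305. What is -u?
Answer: 106784120880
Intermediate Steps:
u = -106784120880 (u = (447305 + 34375)*(-178751 - 42940) = 481680*(-221691) = -106784120880)
-u = -1*(-106784120880) = 106784120880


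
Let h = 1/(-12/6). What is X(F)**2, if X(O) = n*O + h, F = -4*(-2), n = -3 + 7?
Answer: 3969/4 ≈ 992.25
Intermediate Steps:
n = 4
h = -1/2 (h = 1/(-12*1/6) = 1/(-2) = -1/2 ≈ -0.50000)
F = 8
X(O) = -1/2 + 4*O (X(O) = 4*O - 1/2 = -1/2 + 4*O)
X(F)**2 = (-1/2 + 4*8)**2 = (-1/2 + 32)**2 = (63/2)**2 = 3969/4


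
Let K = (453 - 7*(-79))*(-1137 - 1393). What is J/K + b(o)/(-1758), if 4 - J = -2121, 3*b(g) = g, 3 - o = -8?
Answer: -3920423/1342327932 ≈ -0.0029206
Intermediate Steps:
o = 11 (o = 3 - 1*(-8) = 3 + 8 = 11)
b(g) = g/3
J = 2125 (J = 4 - 1*(-2121) = 4 + 2121 = 2125)
K = -2545180 (K = (453 + 553)*(-2530) = 1006*(-2530) = -2545180)
J/K + b(o)/(-1758) = 2125/(-2545180) + ((⅓)*11)/(-1758) = 2125*(-1/2545180) + (11/3)*(-1/1758) = -425/509036 - 11/5274 = -3920423/1342327932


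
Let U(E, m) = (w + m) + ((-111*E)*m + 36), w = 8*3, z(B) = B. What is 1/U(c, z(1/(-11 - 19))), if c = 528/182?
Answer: 2730/193013 ≈ 0.014144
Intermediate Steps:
w = 24
c = 264/91 (c = 528*(1/182) = 264/91 ≈ 2.9011)
U(E, m) = 60 + m - 111*E*m (U(E, m) = (24 + m) + ((-111*E)*m + 36) = (24 + m) + (-111*E*m + 36) = (24 + m) + (36 - 111*E*m) = 60 + m - 111*E*m)
1/U(c, z(1/(-11 - 19))) = 1/(60 + 1/(-11 - 19) - 111*264/91/(-11 - 19)) = 1/(60 + 1/(-30) - 111*264/91/(-30)) = 1/(60 - 1/30 - 111*264/91*(-1/30)) = 1/(60 - 1/30 + 4884/455) = 1/(193013/2730) = 2730/193013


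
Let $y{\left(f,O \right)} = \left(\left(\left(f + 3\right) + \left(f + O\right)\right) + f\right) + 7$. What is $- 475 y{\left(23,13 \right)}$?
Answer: $-43700$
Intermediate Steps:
$y{\left(f,O \right)} = 10 + O + 3 f$ ($y{\left(f,O \right)} = \left(\left(\left(3 + f\right) + \left(O + f\right)\right) + f\right) + 7 = \left(\left(3 + O + 2 f\right) + f\right) + 7 = \left(3 + O + 3 f\right) + 7 = 10 + O + 3 f$)
$- 475 y{\left(23,13 \right)} = - 475 \left(10 + 13 + 3 \cdot 23\right) = - 475 \left(10 + 13 + 69\right) = \left(-475\right) 92 = -43700$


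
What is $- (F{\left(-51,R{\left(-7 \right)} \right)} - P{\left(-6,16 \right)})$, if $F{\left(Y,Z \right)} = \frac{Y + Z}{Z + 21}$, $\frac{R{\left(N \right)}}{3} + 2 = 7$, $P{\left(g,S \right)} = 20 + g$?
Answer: $15$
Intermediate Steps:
$R{\left(N \right)} = 15$ ($R{\left(N \right)} = -6 + 3 \cdot 7 = -6 + 21 = 15$)
$F{\left(Y,Z \right)} = \frac{Y + Z}{21 + Z}$
$- (F{\left(-51,R{\left(-7 \right)} \right)} - P{\left(-6,16 \right)}) = - (\frac{-51 + 15}{21 + 15} - \left(20 - 6\right)) = - (\frac{1}{36} \left(-36\right) - 14) = - (-1 - 14) = \left(-1\right) \left(-15\right) = 15$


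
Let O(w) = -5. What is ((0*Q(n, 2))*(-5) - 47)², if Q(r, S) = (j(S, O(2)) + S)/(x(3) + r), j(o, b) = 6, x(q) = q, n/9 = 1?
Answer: 2209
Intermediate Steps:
n = 9 (n = 9*1 = 9)
Q(r, S) = (6 + S)/(3 + r)
((0*Q(n, 2))*(-5) - 47)² = ((0*((6 + 2)/(3 + 9)))*(-5) - 47)² = ((0*(8/12))*(-5) - 47)² = ((0*((1/12)*8))*(-5) - 47)² = ((0*(⅔))*(-5) - 47)² = (0*(-5) - 47)² = (0 - 47)² = (-47)² = 2209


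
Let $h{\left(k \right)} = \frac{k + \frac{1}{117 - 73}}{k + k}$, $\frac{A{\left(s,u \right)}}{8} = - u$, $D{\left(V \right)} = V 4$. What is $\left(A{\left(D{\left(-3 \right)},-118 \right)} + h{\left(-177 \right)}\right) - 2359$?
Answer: $- \frac{22032253}{15576} \approx -1414.5$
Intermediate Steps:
$D{\left(V \right)} = 4 V$
$A{\left(s,u \right)} = - 8 u$ ($A{\left(s,u \right)} = 8 \left(- u\right) = - 8 u$)
$h{\left(k \right)} = \frac{\frac{1}{44} + k}{2 k}$ ($h{\left(k \right)} = \frac{k + \frac{1}{44}}{2 k} = \left(k + \frac{1}{44}\right) \frac{1}{2 k} = \left(\frac{1}{44} + k\right) \frac{1}{2 k} = \frac{\frac{1}{44} + k}{2 k}$)
$\left(A{\left(D{\left(-3 \right)},-118 \right)} + h{\left(-177 \right)}\right) - 2359 = \left(\left(-8\right) \left(-118\right) + \frac{1 + 44 \left(-177\right)}{88 \left(-177\right)}\right) - 2359 = \left(944 + \frac{1}{88} \left(- \frac{1}{177}\right) \left(1 - 7788\right)\right) - 2359 = \left(944 + \frac{1}{88} \left(- \frac{1}{177}\right) \left(-7787\right)\right) - 2359 = \left(944 + \frac{7787}{15576}\right) - 2359 = \frac{14711531}{15576} - 2359 = - \frac{22032253}{15576}$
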